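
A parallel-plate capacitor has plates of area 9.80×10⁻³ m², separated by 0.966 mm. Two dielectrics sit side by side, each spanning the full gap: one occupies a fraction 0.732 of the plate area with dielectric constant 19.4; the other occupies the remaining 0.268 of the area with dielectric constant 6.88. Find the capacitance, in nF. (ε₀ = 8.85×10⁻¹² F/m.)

C ≈ 1.44 nF

Side-by-side slabs ⇒ two capacitors in parallel, each spanning the full gap.
C₁ = κ₁ε₀A₁/d = 19.4 × 8.85×10⁻¹² × 7.17×10⁻³ / 9.66×10⁻⁴ = 1.27×10⁻⁹ F.
C₂ = κ₂ε₀A₂/d = 6.88 × 8.85×10⁻¹² × 2.63×10⁻³ / 9.66×10⁻⁴ = 1.66×10⁻¹⁰ F.
C = C₁ + C₂ = 1.44×10⁻⁹ F.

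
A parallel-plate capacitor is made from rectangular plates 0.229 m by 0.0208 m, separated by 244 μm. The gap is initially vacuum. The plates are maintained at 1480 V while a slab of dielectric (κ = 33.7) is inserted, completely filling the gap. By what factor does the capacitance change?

C = κε₀A/d scales with κ, so C₂/C₁ = κ = 33.7.

C₂/C₁ ≈ 33.7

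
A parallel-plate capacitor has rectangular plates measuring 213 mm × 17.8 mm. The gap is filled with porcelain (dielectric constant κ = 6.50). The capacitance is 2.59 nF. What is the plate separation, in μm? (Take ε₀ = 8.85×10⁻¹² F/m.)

84.2 μm

A = 213 × 17.8 mm² = 3.79×10⁻³ m².
d = κε₀A/C = 6.50 × 8.85×10⁻¹² × 3.79×10⁻³ / 2.59×10⁻⁹ = 8.42×10⁻⁵ m.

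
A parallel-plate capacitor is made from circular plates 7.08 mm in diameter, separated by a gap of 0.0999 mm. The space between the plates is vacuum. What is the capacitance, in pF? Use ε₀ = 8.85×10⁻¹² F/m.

A = π(7.08/2 mm)² = 3.94×10⁻⁵ m².
C = ε₀A/d = 8.85×10⁻¹² × 3.94×10⁻⁵ / 9.99×10⁻⁵ = 3.49×10⁻¹² F.

3.49 pF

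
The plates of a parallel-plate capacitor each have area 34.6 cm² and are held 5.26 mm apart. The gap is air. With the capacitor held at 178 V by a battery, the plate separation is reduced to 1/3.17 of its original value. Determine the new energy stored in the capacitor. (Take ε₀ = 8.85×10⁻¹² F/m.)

A = 34.6 cm² = 3.46×10⁻³ m².
Initially C₁ = ε₀A/d = 8.85×10⁻¹² × 3.46×10⁻³ / 5.26×10⁻³ = 5.82×10⁻¹² F.
U₁ = 9.22×10⁻⁸ J.
Battery connected ⇒ V is held fixed. C₂ = 3.17 C₁ and U = ½CV², so U₂/U₁ = C₂/C₁ = 3.17.
U₂ = 3.17 × 9.22×10⁻⁸ = 2.92×10⁻⁷ J.

292 nJ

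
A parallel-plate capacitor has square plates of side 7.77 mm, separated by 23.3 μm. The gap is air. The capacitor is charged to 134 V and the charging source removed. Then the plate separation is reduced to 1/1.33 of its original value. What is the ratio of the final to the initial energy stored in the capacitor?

Isolated ⇒ Q is held fixed.
C₂ = 1.33 C₁ and U = Q²/(2C), so U₂/U₁ = C₁/C₂ = 0.752.

U₂/U₁ ≈ 0.752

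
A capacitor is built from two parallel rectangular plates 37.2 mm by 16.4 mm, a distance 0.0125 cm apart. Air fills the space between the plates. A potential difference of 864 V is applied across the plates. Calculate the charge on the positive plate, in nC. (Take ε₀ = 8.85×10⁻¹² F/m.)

A = 37.2 × 16.4 mm² = 6.10×10⁻⁴ m².
C = ε₀A/d = 8.85×10⁻¹² × 6.10×10⁻⁴ / 1.25×10⁻⁴ = 4.32×10⁻¹¹ F.
Q = CV = 4.32×10⁻¹¹ × 864 = 3.73×10⁻⁸ C.

Q ≈ 37.3 nC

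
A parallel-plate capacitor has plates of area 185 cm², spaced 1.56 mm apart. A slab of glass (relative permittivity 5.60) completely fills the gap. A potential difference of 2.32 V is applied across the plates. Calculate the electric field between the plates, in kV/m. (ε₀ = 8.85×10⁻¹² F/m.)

1.49 kV/m

E = V/d = 2.32 / 1.56×10⁻³ = 1.49×10³ V/m.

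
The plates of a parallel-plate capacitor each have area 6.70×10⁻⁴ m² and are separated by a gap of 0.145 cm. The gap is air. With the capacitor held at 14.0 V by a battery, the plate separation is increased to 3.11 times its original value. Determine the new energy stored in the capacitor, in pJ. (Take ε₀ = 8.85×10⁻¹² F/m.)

U ≈ 129 pJ

Initially C₁ = ε₀A/d = 8.85×10⁻¹² × 6.70×10⁻⁴ / 1.45×10⁻³ = 4.09×10⁻¹² F.
U₁ = 4.01×10⁻¹⁰ J.
Battery connected ⇒ V is held fixed. C₂ = 0.322 C₁ and U = ½CV², so U₂/U₁ = C₂/C₁ = 0.322.
U₂ = 0.322 × 4.01×10⁻¹⁰ = 1.29×10⁻¹⁰ J.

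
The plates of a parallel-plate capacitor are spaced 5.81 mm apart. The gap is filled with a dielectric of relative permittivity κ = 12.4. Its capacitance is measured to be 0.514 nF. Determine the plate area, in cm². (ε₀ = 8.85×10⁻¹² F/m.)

A ≈ 272 cm²

A = Cd/(κε₀) = 5.14×10⁻¹⁰ × 5.81×10⁻³ / (12.4 × 8.85×10⁻¹²) = 2.72×10⁻² m².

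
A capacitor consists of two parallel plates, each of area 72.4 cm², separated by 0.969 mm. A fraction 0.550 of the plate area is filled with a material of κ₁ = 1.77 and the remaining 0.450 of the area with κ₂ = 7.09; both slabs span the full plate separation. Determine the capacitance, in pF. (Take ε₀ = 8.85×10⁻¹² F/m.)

C ≈ 275 pF

A = 72.4 cm² = 7.24×10⁻³ m².
Side-by-side slabs ⇒ two capacitors in parallel, each spanning the full gap.
C₁ = κ₁ε₀A₁/d = 1.77 × 8.85×10⁻¹² × 3.98×10⁻³ / 9.69×10⁻⁴ = 6.44×10⁻¹¹ F.
C₂ = κ₂ε₀A₂/d = 7.09 × 8.85×10⁻¹² × 3.26×10⁻³ / 9.69×10⁻⁴ = 2.11×10⁻¹⁰ F.
C = C₁ + C₂ = 2.75×10⁻¹⁰ F.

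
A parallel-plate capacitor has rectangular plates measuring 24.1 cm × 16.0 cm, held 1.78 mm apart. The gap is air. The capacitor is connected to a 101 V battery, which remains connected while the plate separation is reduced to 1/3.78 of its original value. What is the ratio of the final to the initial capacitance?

C = ε₀A/d scales as 1/d, so C₂/C₁ = d₁/d₂ = 3.78.

C₂/C₁ ≈ 3.78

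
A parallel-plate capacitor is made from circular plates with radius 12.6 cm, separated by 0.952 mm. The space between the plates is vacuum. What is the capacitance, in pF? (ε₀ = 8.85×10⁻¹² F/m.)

C ≈ 464 pF

A = π(12.6 cm)² = 4.99×10⁻² m².
C = ε₀A/d = 8.85×10⁻¹² × 4.99×10⁻² / 9.52×10⁻⁴ = 4.64×10⁻¹⁰ F.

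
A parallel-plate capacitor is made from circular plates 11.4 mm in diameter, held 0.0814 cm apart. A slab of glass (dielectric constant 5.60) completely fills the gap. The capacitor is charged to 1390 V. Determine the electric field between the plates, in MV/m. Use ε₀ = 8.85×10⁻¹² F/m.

E = V/d = 1390 / 8.14×10⁻⁴ = 1.71×10⁶ V/m.

1.71 MV/m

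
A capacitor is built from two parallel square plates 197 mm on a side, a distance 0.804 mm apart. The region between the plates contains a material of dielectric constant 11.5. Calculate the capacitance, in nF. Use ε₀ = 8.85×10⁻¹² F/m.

C ≈ 4.91 nF

A = (197 mm)² = 3.88×10⁻² m².
C = κε₀A/d = 11.5 × 8.85×10⁻¹² × 3.88×10⁻² / 8.04×10⁻⁴ = 4.91×10⁻⁹ F.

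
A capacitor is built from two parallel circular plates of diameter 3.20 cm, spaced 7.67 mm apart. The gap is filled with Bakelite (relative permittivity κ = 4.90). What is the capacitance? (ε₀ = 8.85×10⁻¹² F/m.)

4.55 pF

A = π(3.20/2 cm)² = 8.04×10⁻⁴ m².
C = κε₀A/d = 4.90 × 8.85×10⁻¹² × 8.04×10⁻⁴ / 7.67×10⁻³ = 4.55×10⁻¹² F.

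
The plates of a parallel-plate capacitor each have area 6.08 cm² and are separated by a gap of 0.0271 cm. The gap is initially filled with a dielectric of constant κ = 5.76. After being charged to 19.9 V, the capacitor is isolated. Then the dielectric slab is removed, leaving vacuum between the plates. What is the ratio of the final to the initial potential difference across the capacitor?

Isolated ⇒ Q is held fixed.
C₂ = 0.174 C₁ and V = Q/C, so V₂/V₁ = C₁/C₂ = 5.76.

V₂/V₁ ≈ 5.76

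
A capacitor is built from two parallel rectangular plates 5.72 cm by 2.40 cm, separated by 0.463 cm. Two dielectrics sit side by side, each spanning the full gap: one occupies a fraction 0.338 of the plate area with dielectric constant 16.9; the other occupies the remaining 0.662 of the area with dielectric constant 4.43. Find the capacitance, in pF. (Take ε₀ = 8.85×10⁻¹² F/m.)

22.7 pF

A = 5.72 × 2.40 cm² = 1.37×10⁻³ m².
Side-by-side slabs ⇒ two capacitors in parallel, each spanning the full gap.
C₁ = κ₁ε₀A₁/d = 16.9 × 8.85×10⁻¹² × 4.64×10⁻⁴ / 4.63×10⁻³ = 1.50×10⁻¹¹ F.
C₂ = κ₂ε₀A₂/d = 4.43 × 8.85×10⁻¹² × 9.09×10⁻⁴ / 4.63×10⁻³ = 7.70×10⁻¹² F.
C = C₁ + C₂ = 2.27×10⁻¹¹ F.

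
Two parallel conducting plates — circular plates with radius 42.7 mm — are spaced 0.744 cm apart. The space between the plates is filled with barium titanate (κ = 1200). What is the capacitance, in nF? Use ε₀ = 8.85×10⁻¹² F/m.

A = π(42.7 mm)² = 5.73×10⁻³ m².
C = κε₀A/d = 1200 × 8.85×10⁻¹² × 5.73×10⁻³ / 7.44×10⁻³ = 8.18×10⁻⁹ F.

C ≈ 8.18 nF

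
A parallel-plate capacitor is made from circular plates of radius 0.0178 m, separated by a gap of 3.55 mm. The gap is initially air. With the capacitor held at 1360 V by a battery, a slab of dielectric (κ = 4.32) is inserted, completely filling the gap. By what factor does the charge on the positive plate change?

Battery connected ⇒ V is held fixed.
C₂ = 4.32 C₁ and Q = CV, so Q₂/Q₁ = C₂/C₁ = 4.32.

Q₂/Q₁ ≈ 4.32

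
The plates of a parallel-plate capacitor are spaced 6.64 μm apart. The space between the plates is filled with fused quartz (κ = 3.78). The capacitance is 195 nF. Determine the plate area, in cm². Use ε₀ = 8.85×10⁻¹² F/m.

387 cm²

A = Cd/(κε₀) = 1.95×10⁻⁷ × 6.64×10⁻⁶ / (3.78 × 8.85×10⁻¹²) = 3.87×10⁻² m².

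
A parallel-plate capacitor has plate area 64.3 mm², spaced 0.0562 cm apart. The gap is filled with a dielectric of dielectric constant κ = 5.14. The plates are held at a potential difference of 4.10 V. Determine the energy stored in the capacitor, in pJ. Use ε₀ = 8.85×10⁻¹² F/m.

43.7 pJ

A = 64.3 mm² = 6.43×10⁻⁵ m².
C = κε₀A/d = 5.14 × 8.85×10⁻¹² × 6.43×10⁻⁵ / 5.62×10⁻⁴ = 5.20×10⁻¹² F.
U = ½CV² = ½ × 5.20×10⁻¹² × (4.10)² = 4.37×10⁻¹¹ J.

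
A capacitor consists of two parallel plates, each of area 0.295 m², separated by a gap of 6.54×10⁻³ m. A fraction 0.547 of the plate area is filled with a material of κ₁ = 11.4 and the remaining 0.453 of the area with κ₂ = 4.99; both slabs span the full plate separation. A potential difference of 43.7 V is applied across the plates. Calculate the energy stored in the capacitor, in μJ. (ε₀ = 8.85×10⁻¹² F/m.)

Side-by-side slabs ⇒ two capacitors in parallel, each spanning the full gap.
C₁ = κ₁ε₀A₁/d = 11.4 × 8.85×10⁻¹² × 0.161 / 6.54×10⁻³ = 2.49×10⁻⁹ F.
C₂ = κ₂ε₀A₂/d = 4.99 × 8.85×10⁻¹² × 0.134 / 6.54×10⁻³ = 9.02×10⁻¹⁰ F.
C = C₁ + C₂ = 3.39×10⁻⁹ F.
U = ½CV² = ½ × 3.39×10⁻⁹ × (43.7)² = 3.24×10⁻⁶ J.

U ≈ 3.24 μJ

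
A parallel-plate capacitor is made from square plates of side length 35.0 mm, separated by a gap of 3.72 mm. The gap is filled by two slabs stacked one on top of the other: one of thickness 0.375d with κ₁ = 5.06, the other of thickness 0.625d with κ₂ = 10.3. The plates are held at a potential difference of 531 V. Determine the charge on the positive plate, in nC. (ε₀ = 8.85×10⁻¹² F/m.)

Q ≈ 11.5 nC

A = (35.0 mm)² = 1.23×10⁻³ m².
Stacked slabs ⇒ two capacitors in series, each with the full plate area.
C₁ = κ₁ε₀A/d₁ = 5.06 × 8.85×10⁻¹² × 1.23×10⁻³ / 1.40×10⁻³ = 3.93×10⁻¹¹ F.
C₂ = κ₂ε₀A/d₂ = 10.3 × 8.85×10⁻¹² × 1.23×10⁻³ / 2.33×10⁻³ = 4.80×10⁻¹¹ F.
C = (1/C₁ + 1/C₂)⁻¹ = 2.16×10⁻¹¹ F.
Q = CV = 2.16×10⁻¹¹ × 531 = 1.15×10⁻⁸ C.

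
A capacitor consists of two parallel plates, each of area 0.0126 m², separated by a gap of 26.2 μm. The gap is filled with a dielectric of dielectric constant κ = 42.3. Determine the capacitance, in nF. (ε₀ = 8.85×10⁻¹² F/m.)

C ≈ 180 nF

C = κε₀A/d = 42.3 × 8.85×10⁻¹² × 1.26×10⁻² / 2.62×10⁻⁵ = 1.80×10⁻⁷ F.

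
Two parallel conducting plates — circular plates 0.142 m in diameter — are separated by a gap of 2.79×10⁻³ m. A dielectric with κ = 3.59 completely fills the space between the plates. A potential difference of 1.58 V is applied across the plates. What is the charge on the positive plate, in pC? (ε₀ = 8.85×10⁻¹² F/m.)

Q ≈ 285 pC

A = π(0.142/2 m)² = 1.58×10⁻² m².
C = κε₀A/d = 3.59 × 8.85×10⁻¹² × 1.58×10⁻² / 2.79×10⁻³ = 1.80×10⁻¹⁰ F.
Q = CV = 1.80×10⁻¹⁰ × 1.58 = 2.85×10⁻¹⁰ C.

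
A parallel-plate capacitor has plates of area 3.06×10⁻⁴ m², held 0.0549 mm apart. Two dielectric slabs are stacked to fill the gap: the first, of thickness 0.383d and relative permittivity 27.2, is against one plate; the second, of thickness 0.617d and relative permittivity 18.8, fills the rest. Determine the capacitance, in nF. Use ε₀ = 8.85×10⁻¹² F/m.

C ≈ 1.05 nF

Stacked slabs ⇒ two capacitors in series, each with the full plate area.
C₁ = κ₁ε₀A/d₁ = 27.2 × 8.85×10⁻¹² × 3.06×10⁻⁴ / 2.10×10⁻⁵ = 3.50×10⁻⁹ F.
C₂ = κ₂ε₀A/d₂ = 18.8 × 8.85×10⁻¹² × 3.06×10⁻⁴ / 3.39×10⁻⁵ = 1.50×10⁻⁹ F.
C = (1/C₁ + 1/C₂)⁻¹ = 1.05×10⁻⁹ F.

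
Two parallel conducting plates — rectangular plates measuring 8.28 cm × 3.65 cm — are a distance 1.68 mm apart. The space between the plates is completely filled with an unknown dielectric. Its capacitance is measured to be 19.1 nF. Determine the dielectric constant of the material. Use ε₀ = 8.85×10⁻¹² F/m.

1200

A = 8.28 × 3.65 cm² = 3.02×10⁻³ m².
κ = Cd/(ε₀A) = 1.91×10⁻⁸ × 1.68×10⁻³ / (8.85×10⁻¹² × 3.02×10⁻³) = 1200.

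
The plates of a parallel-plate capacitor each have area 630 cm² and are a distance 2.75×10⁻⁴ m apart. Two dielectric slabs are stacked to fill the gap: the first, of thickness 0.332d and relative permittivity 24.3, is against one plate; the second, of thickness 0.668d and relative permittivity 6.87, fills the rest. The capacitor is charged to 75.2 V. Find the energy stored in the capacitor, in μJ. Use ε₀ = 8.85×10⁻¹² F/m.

A = 630 cm² = 6.30×10⁻² m².
Stacked slabs ⇒ two capacitors in series, each with the full plate area.
C₁ = κ₁ε₀A/d₁ = 24.3 × 8.85×10⁻¹² × 6.30×10⁻² / 9.13×10⁻⁵ = 1.48×10⁻⁷ F.
C₂ = κ₂ε₀A/d₂ = 6.87 × 8.85×10⁻¹² × 6.30×10⁻² / 1.84×10⁻⁴ = 2.09×10⁻⁸ F.
C = (1/C₁ + 1/C₂)⁻¹ = 1.83×10⁻⁸ F.
U = ½CV² = ½ × 1.83×10⁻⁸ × (75.2)² = 5.17×10⁻⁵ J.

U ≈ 51.7 μJ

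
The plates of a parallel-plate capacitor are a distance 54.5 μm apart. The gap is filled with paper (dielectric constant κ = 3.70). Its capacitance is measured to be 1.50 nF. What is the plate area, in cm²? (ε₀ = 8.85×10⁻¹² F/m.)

25.0 cm²

A = Cd/(κε₀) = 1.50×10⁻⁹ × 5.45×10⁻⁵ / (3.70 × 8.85×10⁻¹²) = 2.50×10⁻³ m².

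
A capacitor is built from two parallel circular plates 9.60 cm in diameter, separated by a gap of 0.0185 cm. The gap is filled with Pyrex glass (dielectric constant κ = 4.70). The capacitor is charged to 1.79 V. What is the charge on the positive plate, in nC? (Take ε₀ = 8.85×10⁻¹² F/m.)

A = π(9.60/2 cm)² = 7.24×10⁻³ m².
C = κε₀A/d = 4.70 × 8.85×10⁻¹² × 7.24×10⁻³ / 1.85×10⁻⁴ = 1.63×10⁻⁹ F.
Q = CV = 1.63×10⁻⁹ × 1.79 = 2.91×10⁻⁹ C.

Q ≈ 2.91 nC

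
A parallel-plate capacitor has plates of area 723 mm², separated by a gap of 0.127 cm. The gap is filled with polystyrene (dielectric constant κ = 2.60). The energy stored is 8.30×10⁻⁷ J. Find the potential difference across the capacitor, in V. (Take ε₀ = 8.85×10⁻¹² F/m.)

V ≈ 356 V

A = 723 mm² = 7.23×10⁻⁴ m².
C = κε₀A/d = 2.60 × 8.85×10⁻¹² × 7.23×10⁻⁴ / 1.27×10⁻³ = 1.31×10⁻¹¹ F.
V = √(2U/C) = √(2 × 8.30×10⁻⁷ / 1.31×10⁻¹¹) = 3.56×10² V.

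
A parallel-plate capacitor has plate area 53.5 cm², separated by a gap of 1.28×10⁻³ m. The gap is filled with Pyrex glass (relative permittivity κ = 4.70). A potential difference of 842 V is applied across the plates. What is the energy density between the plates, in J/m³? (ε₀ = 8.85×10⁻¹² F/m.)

u ≈ 9.00 J/m³

E = V/d = 842 / 1.28×10⁻³ = 6.58×10⁵ V/m.
u = ½κε₀E² = ½ × 4.70 × 8.85×10⁻¹² × (6.58×10⁵)² = 9.00 J/m³.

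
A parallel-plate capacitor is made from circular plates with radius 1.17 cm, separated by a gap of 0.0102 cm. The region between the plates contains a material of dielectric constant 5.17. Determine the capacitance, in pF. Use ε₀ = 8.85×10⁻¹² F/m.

A = π(1.17 cm)² = 4.30×10⁻⁴ m².
C = κε₀A/d = 5.17 × 8.85×10⁻¹² × 4.30×10⁻⁴ / 1.02×10⁻⁴ = 1.93×10⁻¹⁰ F.

193 pF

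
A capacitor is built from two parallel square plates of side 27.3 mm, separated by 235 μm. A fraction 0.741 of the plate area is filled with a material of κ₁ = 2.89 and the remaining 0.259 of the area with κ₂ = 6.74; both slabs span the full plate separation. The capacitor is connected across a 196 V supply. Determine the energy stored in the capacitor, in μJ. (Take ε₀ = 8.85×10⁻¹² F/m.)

A = (27.3 mm)² = 7.45×10⁻⁴ m².
Side-by-side slabs ⇒ two capacitors in parallel, each spanning the full gap.
C₁ = κ₁ε₀A₁/d = 2.89 × 8.85×10⁻¹² × 5.52×10⁻⁴ / 2.35×10⁻⁴ = 6.01×10⁻¹¹ F.
C₂ = κ₂ε₀A₂/d = 6.74 × 8.85×10⁻¹² × 1.93×10⁻⁴ / 2.35×10⁻⁴ = 4.90×10⁻¹¹ F.
C = C₁ + C₂ = 1.09×10⁻¹⁰ F.
U = ½CV² = ½ × 1.09×10⁻¹⁰ × (196)² = 2.10×10⁻⁶ J.

U ≈ 2.10 μJ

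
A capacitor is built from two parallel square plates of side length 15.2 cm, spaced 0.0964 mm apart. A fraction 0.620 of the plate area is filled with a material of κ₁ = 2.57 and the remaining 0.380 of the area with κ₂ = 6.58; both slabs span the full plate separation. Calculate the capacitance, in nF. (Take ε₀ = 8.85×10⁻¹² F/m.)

A = (15.2 cm)² = 2.31×10⁻² m².
Side-by-side slabs ⇒ two capacitors in parallel, each spanning the full gap.
C₁ = κ₁ε₀A₁/d = 2.57 × 8.85×10⁻¹² × 1.43×10⁻² / 9.64×10⁻⁵ = 3.38×10⁻⁹ F.
C₂ = κ₂ε₀A₂/d = 6.58 × 8.85×10⁻¹² × 8.78×10⁻³ / 9.64×10⁻⁵ = 5.30×10⁻⁹ F.
C = C₁ + C₂ = 8.68×10⁻⁹ F.

C ≈ 8.68 nF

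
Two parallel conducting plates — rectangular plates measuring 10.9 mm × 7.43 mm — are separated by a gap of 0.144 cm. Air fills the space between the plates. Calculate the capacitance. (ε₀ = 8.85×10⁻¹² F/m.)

4.98×10⁻⁴ nF

A = 10.9 × 7.43 mm² = 8.10×10⁻⁵ m².
C = ε₀A/d = 8.85×10⁻¹² × 8.10×10⁻⁵ / 1.44×10⁻³ = 4.98×10⁻¹³ F.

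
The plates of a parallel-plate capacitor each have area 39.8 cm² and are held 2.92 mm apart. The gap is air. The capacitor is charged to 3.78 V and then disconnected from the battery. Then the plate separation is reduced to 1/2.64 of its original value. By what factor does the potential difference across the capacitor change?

V₂/V₁ ≈ 0.379

Isolated ⇒ Q is held fixed.
C₂ = 2.64 C₁ and V = Q/C, so V₂/V₁ = C₁/C₂ = 0.379.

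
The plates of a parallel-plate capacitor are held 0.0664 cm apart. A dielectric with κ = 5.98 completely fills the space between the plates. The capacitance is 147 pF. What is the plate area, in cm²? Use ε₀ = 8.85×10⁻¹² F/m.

A = Cd/(κε₀) = 1.47×10⁻¹⁰ × 6.64×10⁻⁴ / (5.98 × 8.85×10⁻¹²) = 1.84×10⁻³ m².

A ≈ 18.4 cm²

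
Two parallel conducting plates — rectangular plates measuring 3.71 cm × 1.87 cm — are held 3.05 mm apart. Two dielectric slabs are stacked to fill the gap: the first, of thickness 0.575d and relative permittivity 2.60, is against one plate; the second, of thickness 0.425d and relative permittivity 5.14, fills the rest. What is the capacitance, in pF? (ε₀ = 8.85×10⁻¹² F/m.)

C ≈ 6.63 pF

A = 3.71 × 1.87 cm² = 6.94×10⁻⁴ m².
Stacked slabs ⇒ two capacitors in series, each with the full plate area.
C₁ = κ₁ε₀A/d₁ = 2.60 × 8.85×10⁻¹² × 6.94×10⁻⁴ / 1.75×10⁻³ = 9.10×10⁻¹² F.
C₂ = κ₂ε₀A/d₂ = 5.14 × 8.85×10⁻¹² × 6.94×10⁻⁴ / 1.30×10⁻³ = 2.43×10⁻¹¹ F.
C = (1/C₁ + 1/C₂)⁻¹ = 6.63×10⁻¹² F.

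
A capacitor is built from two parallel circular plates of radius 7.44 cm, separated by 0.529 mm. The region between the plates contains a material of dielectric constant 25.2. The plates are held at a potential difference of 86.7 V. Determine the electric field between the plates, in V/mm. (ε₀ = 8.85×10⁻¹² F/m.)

E = V/d = 86.7 / 5.29×10⁻⁴ = 1.64×10⁵ V/m.

E ≈ 164 V/mm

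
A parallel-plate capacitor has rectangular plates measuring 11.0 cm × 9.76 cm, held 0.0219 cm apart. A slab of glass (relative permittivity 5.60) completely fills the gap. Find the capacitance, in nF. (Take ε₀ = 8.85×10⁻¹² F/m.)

A = 11.0 × 9.76 cm² = 1.07×10⁻² m².
C = κε₀A/d = 5.60 × 8.85×10⁻¹² × 1.07×10⁻² / 2.19×10⁻⁴ = 2.43×10⁻⁹ F.

2.43 nF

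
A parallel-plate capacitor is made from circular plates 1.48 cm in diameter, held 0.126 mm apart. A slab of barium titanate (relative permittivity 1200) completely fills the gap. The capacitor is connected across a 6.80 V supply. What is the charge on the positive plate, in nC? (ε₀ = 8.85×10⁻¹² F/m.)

A = π(1.48/2 cm)² = 1.72×10⁻⁴ m².
C = κε₀A/d = 1200 × 8.85×10⁻¹² × 1.72×10⁻⁴ / 1.26×10⁻⁴ = 1.45×10⁻⁸ F.
Q = CV = 1.45×10⁻⁸ × 6.80 = 9.86×10⁻⁸ C.

98.6 nC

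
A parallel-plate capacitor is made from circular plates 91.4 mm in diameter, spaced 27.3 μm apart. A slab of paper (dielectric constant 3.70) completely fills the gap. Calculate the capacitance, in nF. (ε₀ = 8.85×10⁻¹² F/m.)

C ≈ 7.87 nF

A = π(91.4/2 mm)² = 6.56×10⁻³ m².
C = κε₀A/d = 3.70 × 8.85×10⁻¹² × 6.56×10⁻³ / 2.73×10⁻⁵ = 7.87×10⁻⁹ F.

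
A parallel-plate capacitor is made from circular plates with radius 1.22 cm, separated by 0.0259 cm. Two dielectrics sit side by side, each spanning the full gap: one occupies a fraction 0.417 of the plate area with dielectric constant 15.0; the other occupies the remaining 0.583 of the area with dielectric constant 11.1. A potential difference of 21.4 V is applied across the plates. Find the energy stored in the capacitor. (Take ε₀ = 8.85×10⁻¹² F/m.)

46.6 nJ

A = π(1.22 cm)² = 4.68×10⁻⁴ m².
Side-by-side slabs ⇒ two capacitors in parallel, each spanning the full gap.
C₁ = κ₁ε₀A₁/d = 15.0 × 8.85×10⁻¹² × 1.95×10⁻⁴ / 2.59×10⁻⁴ = 9.99×10⁻¹¹ F.
C₂ = κ₂ε₀A₂/d = 11.1 × 8.85×10⁻¹² × 2.73×10⁻⁴ / 2.59×10⁻⁴ = 1.03×10⁻¹⁰ F.
C = C₁ + C₂ = 2.03×10⁻¹⁰ F.
U = ½CV² = ½ × 2.03×10⁻¹⁰ × (21.4)² = 4.66×10⁻⁸ J.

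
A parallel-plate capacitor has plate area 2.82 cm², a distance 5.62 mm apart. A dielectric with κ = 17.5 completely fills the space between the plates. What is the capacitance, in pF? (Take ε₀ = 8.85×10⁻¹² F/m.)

C ≈ 7.77 pF

A = 2.82 cm² = 2.82×10⁻⁴ m².
C = κε₀A/d = 17.5 × 8.85×10⁻¹² × 2.82×10⁻⁴ / 5.62×10⁻³ = 7.77×10⁻¹² F.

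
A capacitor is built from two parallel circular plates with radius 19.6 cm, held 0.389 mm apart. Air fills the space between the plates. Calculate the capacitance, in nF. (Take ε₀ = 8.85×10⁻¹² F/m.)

A = π(19.6 cm)² = 0.121 m².
C = ε₀A/d = 8.85×10⁻¹² × 0.121 / 3.89×10⁻⁴ = 2.75×10⁻⁹ F.

C ≈ 2.75 nF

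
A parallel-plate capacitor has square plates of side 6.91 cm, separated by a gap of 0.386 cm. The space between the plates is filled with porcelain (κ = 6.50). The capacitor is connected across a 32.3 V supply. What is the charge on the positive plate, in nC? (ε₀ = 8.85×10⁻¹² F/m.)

A = (6.91 cm)² = 4.77×10⁻³ m².
C = κε₀A/d = 6.50 × 8.85×10⁻¹² × 4.77×10⁻³ / 3.86×10⁻³ = 7.12×10⁻¹¹ F.
Q = CV = 7.12×10⁻¹¹ × 32.3 = 2.30×10⁻⁹ C.

Q ≈ 2.30 nC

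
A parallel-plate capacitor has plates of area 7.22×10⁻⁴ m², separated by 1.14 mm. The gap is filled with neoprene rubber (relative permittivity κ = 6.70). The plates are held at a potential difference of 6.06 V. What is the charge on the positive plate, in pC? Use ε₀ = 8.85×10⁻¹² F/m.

C = κε₀A/d = 6.70 × 8.85×10⁻¹² × 7.22×10⁻⁴ / 1.14×10⁻³ = 3.76×10⁻¹¹ F.
Q = CV = 3.76×10⁻¹¹ × 6.06 = 2.28×10⁻¹⁰ C.

Q ≈ 228 pC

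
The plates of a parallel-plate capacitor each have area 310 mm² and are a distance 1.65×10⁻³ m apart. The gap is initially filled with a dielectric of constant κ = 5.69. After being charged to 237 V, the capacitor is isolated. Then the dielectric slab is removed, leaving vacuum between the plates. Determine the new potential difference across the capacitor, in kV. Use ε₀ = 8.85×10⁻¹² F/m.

A = 310 mm² = 3.10×10⁻⁴ m².
Initially C₁ = κε₀A/d = 5.69 × 8.85×10⁻¹² × 3.10×10⁻⁴ / 1.65×10⁻³ = 9.46×10⁻¹² F.
V₁ = 2.37×10² V.
Isolated ⇒ Q is held fixed. C₂ = 0.176 C₁ and V = Q/C, so V₂/V₁ = C₁/C₂ = 5.69.
V₂ = 5.69 × 2.37×10² = 1.35×10³ V.

1.35 kV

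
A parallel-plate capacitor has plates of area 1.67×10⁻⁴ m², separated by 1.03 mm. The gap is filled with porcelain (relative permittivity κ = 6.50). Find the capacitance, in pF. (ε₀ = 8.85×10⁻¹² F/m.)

9.33 pF

C = κε₀A/d = 6.50 × 8.85×10⁻¹² × 1.67×10⁻⁴ / 1.03×10⁻³ = 9.33×10⁻¹² F.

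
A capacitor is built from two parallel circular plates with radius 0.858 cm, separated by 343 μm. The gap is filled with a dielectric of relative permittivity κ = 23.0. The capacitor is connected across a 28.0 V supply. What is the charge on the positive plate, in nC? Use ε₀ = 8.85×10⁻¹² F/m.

Q ≈ 3.84 nC

A = π(0.858 cm)² = 2.31×10⁻⁴ m².
C = κε₀A/d = 23.0 × 8.85×10⁻¹² × 2.31×10⁻⁴ / 3.43×10⁻⁴ = 1.37×10⁻¹⁰ F.
Q = CV = 1.37×10⁻¹⁰ × 28.0 = 3.84×10⁻⁹ C.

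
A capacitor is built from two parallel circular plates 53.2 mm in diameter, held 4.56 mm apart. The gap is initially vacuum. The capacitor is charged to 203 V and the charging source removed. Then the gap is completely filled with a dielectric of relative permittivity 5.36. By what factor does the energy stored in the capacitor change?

Isolated ⇒ Q is held fixed.
C₂ = 5.36 C₁ and U = Q²/(2C), so U₂/U₁ = C₁/C₂ = 0.187.

U₂/U₁ ≈ 0.187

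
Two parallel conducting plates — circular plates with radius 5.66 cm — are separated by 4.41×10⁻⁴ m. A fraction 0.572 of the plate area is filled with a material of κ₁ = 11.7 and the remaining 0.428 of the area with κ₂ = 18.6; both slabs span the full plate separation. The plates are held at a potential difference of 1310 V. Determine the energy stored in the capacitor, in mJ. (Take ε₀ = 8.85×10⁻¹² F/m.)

A = π(5.66 cm)² = 1.01×10⁻² m².
Side-by-side slabs ⇒ two capacitors in parallel, each spanning the full gap.
C₁ = κ₁ε₀A₁/d = 11.7 × 8.85×10⁻¹² × 5.76×10⁻³ / 4.41×10⁻⁴ = 1.35×10⁻⁹ F.
C₂ = κ₂ε₀A₂/d = 18.6 × 8.85×10⁻¹² × 4.31×10⁻³ / 4.41×10⁻⁴ = 1.61×10⁻⁹ F.
C = C₁ + C₂ = 2.96×10⁻⁹ F.
U = ½CV² = ½ × 2.96×10⁻⁹ × (1310)² = 2.54×10⁻³ J.

U ≈ 2.54 mJ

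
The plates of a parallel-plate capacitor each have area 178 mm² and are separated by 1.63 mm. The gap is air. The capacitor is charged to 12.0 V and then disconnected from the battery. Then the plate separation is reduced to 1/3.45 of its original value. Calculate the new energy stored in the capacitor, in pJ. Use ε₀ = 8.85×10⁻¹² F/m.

U ≈ 20.2 pJ

A = 178 mm² = 1.78×10⁻⁴ m².
Initially C₁ = ε₀A/d = 8.85×10⁻¹² × 1.78×10⁻⁴ / 1.63×10⁻³ = 9.66×10⁻¹³ F.
U₁ = 6.96×10⁻¹¹ J.
Isolated ⇒ Q is held fixed. C₂ = 3.45 C₁ and U = Q²/(2C), so U₂/U₁ = C₁/C₂ = 0.290.
U₂ = 0.290 × 6.96×10⁻¹¹ = 2.02×10⁻¹¹ J.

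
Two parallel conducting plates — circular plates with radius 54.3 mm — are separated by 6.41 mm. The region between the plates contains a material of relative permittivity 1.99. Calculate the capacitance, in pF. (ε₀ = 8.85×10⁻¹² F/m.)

25.5 pF

A = π(54.3 mm)² = 9.26×10⁻³ m².
C = κε₀A/d = 1.99 × 8.85×10⁻¹² × 9.26×10⁻³ / 6.41×10⁻³ = 2.55×10⁻¹¹ F.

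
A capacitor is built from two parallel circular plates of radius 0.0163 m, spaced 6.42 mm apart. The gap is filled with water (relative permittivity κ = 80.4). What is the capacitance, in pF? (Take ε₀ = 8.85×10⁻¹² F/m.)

C ≈ 92.5 pF

A = π(0.0163 m)² = 8.35×10⁻⁴ m².
C = κε₀A/d = 80.4 × 8.85×10⁻¹² × 8.35×10⁻⁴ / 6.42×10⁻³ = 9.25×10⁻¹¹ F.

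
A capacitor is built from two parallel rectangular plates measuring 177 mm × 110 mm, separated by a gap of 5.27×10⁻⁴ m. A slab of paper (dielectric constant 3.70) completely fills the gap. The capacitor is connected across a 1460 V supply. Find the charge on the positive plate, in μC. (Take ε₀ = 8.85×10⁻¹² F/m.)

Q ≈ 1.77 μC

A = 177 × 110 mm² = 1.95×10⁻² m².
C = κε₀A/d = 3.70 × 8.85×10⁻¹² × 1.95×10⁻² / 5.27×10⁻⁴ = 1.21×10⁻⁹ F.
Q = CV = 1.21×10⁻⁹ × 1460 = 1.77×10⁻⁶ C.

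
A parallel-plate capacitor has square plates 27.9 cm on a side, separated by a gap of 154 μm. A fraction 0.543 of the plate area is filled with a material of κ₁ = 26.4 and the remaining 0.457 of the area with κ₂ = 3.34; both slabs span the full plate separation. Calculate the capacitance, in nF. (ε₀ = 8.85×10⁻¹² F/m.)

C ≈ 71.0 nF

A = (27.9 cm)² = 7.78×10⁻² m².
Side-by-side slabs ⇒ two capacitors in parallel, each spanning the full gap.
C₁ = κ₁ε₀A₁/d = 26.4 × 8.85×10⁻¹² × 4.23×10⁻² / 1.54×10⁻⁴ = 6.41×10⁻⁸ F.
C₂ = κ₂ε₀A₂/d = 3.34 × 8.85×10⁻¹² × 3.56×10⁻² / 1.54×10⁻⁴ = 6.83×10⁻⁹ F.
C = C₁ + C₂ = 7.10×10⁻⁸ F.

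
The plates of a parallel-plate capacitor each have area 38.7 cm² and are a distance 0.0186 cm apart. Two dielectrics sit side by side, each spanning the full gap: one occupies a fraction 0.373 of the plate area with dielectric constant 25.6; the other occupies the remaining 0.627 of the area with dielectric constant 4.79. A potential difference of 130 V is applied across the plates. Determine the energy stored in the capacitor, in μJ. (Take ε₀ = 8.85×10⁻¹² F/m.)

A = 38.7 cm² = 3.87×10⁻³ m².
Side-by-side slabs ⇒ two capacitors in parallel, each spanning the full gap.
C₁ = κ₁ε₀A₁/d = 25.6 × 8.85×10⁻¹² × 1.44×10⁻³ / 1.86×10⁻⁴ = 1.76×10⁻⁹ F.
C₂ = κ₂ε₀A₂/d = 4.79 × 8.85×10⁻¹² × 2.43×10⁻³ / 1.86×10⁻⁴ = 5.53×10⁻¹⁰ F.
C = C₁ + C₂ = 2.31×10⁻⁹ F.
U = ½CV² = ½ × 2.31×10⁻⁹ × (130)² = 1.95×10⁻⁵ J.

U ≈ 19.5 μJ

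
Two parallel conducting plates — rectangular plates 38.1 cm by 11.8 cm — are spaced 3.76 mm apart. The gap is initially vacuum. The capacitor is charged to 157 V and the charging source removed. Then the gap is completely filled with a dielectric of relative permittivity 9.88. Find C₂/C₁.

C₂/C₁ ≈ 9.88

C = κε₀A/d scales with κ, so C₂/C₁ = κ = 9.88.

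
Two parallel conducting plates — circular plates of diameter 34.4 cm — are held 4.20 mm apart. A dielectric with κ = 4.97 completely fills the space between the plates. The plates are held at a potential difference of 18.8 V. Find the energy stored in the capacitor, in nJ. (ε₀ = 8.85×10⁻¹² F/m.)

A = π(34.4/2 cm)² = 9.29×10⁻² m².
C = κε₀A/d = 4.97 × 8.85×10⁻¹² × 9.29×10⁻² / 4.20×10⁻³ = 9.73×10⁻¹⁰ F.
U = ½CV² = ½ × 9.73×10⁻¹⁰ × (18.8)² = 1.72×10⁻⁷ J.

172 nJ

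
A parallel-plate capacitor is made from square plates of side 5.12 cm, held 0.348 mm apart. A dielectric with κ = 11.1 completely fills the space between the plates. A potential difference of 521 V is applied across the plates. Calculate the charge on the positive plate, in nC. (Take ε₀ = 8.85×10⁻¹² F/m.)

386 nC

A = (5.12 cm)² = 2.62×10⁻³ m².
C = κε₀A/d = 11.1 × 8.85×10⁻¹² × 2.62×10⁻³ / 3.48×10⁻⁴ = 7.40×10⁻¹⁰ F.
Q = CV = 7.40×10⁻¹⁰ × 521 = 3.86×10⁻⁷ C.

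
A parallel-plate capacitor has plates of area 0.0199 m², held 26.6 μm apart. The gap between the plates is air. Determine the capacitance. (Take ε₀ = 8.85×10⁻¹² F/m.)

6.62 nF

C = ε₀A/d = 8.85×10⁻¹² × 1.99×10⁻² / 2.66×10⁻⁵ = 6.62×10⁻⁹ F.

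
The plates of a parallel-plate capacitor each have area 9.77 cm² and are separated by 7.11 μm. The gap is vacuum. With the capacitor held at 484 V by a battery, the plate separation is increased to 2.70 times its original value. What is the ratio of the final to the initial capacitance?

C = ε₀A/d scales as 1/d, so C₂/C₁ = d₁/d₂ = 1/2.70 = 0.370.

C₂/C₁ ≈ 0.370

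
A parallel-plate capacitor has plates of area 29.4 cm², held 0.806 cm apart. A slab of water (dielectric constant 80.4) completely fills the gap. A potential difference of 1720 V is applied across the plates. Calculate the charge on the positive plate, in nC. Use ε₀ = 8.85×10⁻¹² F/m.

Q ≈ 446 nC

A = 29.4 cm² = 2.94×10⁻³ m².
C = κε₀A/d = 80.4 × 8.85×10⁻¹² × 2.94×10⁻³ / 8.06×10⁻³ = 2.60×10⁻¹⁰ F.
Q = CV = 2.60×10⁻¹⁰ × 1720 = 4.46×10⁻⁷ C.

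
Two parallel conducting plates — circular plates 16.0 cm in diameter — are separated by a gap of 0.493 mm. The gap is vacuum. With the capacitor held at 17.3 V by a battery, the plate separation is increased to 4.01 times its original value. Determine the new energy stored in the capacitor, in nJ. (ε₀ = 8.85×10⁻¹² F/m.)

A = π(16.0/2 cm)² = 2.01×10⁻² m².
Initially C₁ = ε₀A/d = 8.85×10⁻¹² × 2.01×10⁻² / 4.93×10⁻⁴ = 3.61×10⁻¹⁰ F.
U₁ = 5.40×10⁻⁸ J.
Battery connected ⇒ V is held fixed. C₂ = 0.249 C₁ and U = ½CV², so U₂/U₁ = C₂/C₁ = 0.249.
U₂ = 0.249 × 5.40×10⁻⁸ = 1.35×10⁻⁸ J.

13.5 nJ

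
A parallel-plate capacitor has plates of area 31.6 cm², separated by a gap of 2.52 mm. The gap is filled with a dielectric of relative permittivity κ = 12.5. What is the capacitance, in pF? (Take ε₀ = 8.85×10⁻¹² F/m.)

C ≈ 139 pF

A = 31.6 cm² = 3.16×10⁻³ m².
C = κε₀A/d = 12.5 × 8.85×10⁻¹² × 3.16×10⁻³ / 2.52×10⁻³ = 1.39×10⁻¹⁰ F.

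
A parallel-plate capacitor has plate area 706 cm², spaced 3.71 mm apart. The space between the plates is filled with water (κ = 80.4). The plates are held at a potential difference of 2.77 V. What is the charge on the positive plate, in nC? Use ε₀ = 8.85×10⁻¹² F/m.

Q ≈ 37.5 nC

A = 706 cm² = 7.06×10⁻² m².
C = κε₀A/d = 80.4 × 8.85×10⁻¹² × 7.06×10⁻² / 3.71×10⁻³ = 1.35×10⁻⁸ F.
Q = CV = 1.35×10⁻⁸ × 2.77 = 3.75×10⁻⁸ C.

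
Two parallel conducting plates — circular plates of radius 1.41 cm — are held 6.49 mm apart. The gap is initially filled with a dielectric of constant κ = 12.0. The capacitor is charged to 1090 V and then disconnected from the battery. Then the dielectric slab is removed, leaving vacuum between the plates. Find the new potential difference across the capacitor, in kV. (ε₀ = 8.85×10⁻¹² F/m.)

A = π(1.41 cm)² = 6.25×10⁻⁴ m².
Initially C₁ = κε₀A/d = 12.0 × 8.85×10⁻¹² × 6.25×10⁻⁴ / 6.49×10⁻³ = 1.02×10⁻¹¹ F.
V₁ = 1.09×10³ V.
Isolated ⇒ Q is held fixed. C₂ = 0.0833 C₁ and V = Q/C, so V₂/V₁ = C₁/C₂ = 12.0.
V₂ = 12.0 × 1.09×10³ = 1.31×10⁴ V.

V ≈ 13.1 kV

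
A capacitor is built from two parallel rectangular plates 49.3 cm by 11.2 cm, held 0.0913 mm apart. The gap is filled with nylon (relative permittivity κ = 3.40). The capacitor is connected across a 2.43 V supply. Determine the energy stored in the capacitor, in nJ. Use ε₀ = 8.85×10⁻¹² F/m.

53.7 nJ

A = 49.3 × 11.2 cm² = 5.52×10⁻² m².
C = κε₀A/d = 3.40 × 8.85×10⁻¹² × 5.52×10⁻² / 9.13×10⁻⁵ = 1.82×10⁻⁸ F.
U = ½CV² = ½ × 1.82×10⁻⁸ × (2.43)² = 5.37×10⁻⁸ J.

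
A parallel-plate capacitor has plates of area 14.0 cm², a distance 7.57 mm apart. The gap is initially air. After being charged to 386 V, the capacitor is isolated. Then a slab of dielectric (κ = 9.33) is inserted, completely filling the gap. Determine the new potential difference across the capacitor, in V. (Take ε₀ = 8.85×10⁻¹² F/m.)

A = 14.0 cm² = 1.40×10⁻³ m².
Initially C₁ = ε₀A/d = 8.85×10⁻¹² × 1.40×10⁻³ / 7.57×10⁻³ = 1.64×10⁻¹² F.
V₁ = 3.86×10² V.
Isolated ⇒ Q is held fixed. C₂ = 9.33 C₁ and V = Q/C, so V₂/V₁ = C₁/C₂ = 0.107.
V₂ = 0.107 × 3.86×10² = 41.4 V.

V ≈ 41.4 V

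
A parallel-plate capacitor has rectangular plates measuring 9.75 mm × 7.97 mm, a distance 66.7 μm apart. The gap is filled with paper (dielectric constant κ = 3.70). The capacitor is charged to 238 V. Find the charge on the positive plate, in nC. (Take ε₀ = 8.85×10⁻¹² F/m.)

Q ≈ 9.08 nC

A = 9.75 × 7.97 mm² = 7.77×10⁻⁵ m².
C = κε₀A/d = 3.70 × 8.85×10⁻¹² × 7.77×10⁻⁵ / 6.67×10⁻⁵ = 3.81×10⁻¹¹ F.
Q = CV = 3.81×10⁻¹¹ × 238 = 9.08×10⁻⁹ C.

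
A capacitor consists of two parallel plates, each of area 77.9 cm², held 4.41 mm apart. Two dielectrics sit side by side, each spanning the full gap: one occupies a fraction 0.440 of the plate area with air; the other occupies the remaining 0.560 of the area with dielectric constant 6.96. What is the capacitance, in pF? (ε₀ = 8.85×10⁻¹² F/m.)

A = 77.9 cm² = 7.79×10⁻³ m².
Side-by-side slabs ⇒ two capacitors in parallel, each spanning the full gap.
C₁ = κ₁ε₀A₁/d = 1.00 × 8.85×10⁻¹² × 3.43×10⁻³ / 4.41×10⁻³ = 6.88×10⁻¹² F.
C₂ = κ₂ε₀A₂/d = 6.96 × 8.85×10⁻¹² × 4.36×10⁻³ / 4.41×10⁻³ = 6.09×10⁻¹¹ F.
C = C₁ + C₂ = 6.78×10⁻¹¹ F.

C ≈ 67.8 pF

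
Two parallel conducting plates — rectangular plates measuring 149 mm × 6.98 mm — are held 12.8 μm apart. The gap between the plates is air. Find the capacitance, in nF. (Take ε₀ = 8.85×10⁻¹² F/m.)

A = 149 × 6.98 mm² = 1.04×10⁻³ m².
C = ε₀A/d = 8.85×10⁻¹² × 1.04×10⁻³ / 1.28×10⁻⁵ = 7.19×10⁻¹⁰ F.

0.719 nF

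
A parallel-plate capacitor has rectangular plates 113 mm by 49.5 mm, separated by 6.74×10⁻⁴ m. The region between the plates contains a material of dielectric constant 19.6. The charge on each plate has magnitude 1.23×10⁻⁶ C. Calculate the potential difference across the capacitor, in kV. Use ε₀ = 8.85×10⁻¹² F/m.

A = 113 × 49.5 mm² = 5.59×10⁻³ m².
C = κε₀A/d = 19.6 × 8.85×10⁻¹² × 5.59×10⁻³ / 6.74×10⁻⁴ = 1.44×10⁻⁹ F.
V = Q/C = 1.23×10⁻⁶ / 1.44×10⁻⁹ = 8.54×10² V.

V ≈ 0.854 kV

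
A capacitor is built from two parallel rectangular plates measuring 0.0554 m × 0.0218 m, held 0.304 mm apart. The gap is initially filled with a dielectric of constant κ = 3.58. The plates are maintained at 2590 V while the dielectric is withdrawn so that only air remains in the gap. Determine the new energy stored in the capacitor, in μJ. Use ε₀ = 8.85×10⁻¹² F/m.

A = 0.0554 × 0.0218 m² = 1.21×10⁻³ m².
Initially C₁ = κε₀A/d = 3.58 × 8.85×10⁻¹² × 1.21×10⁻³ / 3.04×10⁻⁴ = 1.26×10⁻¹⁰ F.
U₁ = 4.22×10⁻⁴ J.
Battery connected ⇒ V is held fixed. C₂ = 0.279 C₁ and U = ½CV², so U₂/U₁ = C₂/C₁ = 0.279.
U₂ = 0.279 × 4.22×10⁻⁴ = 1.18×10⁻⁴ J.

118 μJ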